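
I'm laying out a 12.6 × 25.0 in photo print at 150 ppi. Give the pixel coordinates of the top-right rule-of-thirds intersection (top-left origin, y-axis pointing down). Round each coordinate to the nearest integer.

x = 1260 px, y = 1250 px

In pixels the canvas is 12.6 × 150 = 1890 wide and 25.0 × 150 = 3750 tall.
The top-right point is two-thirds across and one-third down:
x = 2 × 1890/3 ≈ 1260; y = 1 × 3750/3 ≈ 1250.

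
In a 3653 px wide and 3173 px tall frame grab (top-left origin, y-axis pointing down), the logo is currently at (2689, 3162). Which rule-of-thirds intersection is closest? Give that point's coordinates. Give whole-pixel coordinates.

x = 2435 px, y = 2115 px

Third lines: x ∈ {1218, 2435}, y ∈ {1058, 2115}.
2689 is closer to x = 2435; 3162 is closer to y = 2115.
So the nearest intersection is the lower-right power point.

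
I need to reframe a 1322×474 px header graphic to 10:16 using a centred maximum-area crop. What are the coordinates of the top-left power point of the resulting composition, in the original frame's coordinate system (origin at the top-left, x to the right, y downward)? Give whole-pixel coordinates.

(612, 158)

1322/474 > 10/16, so the 10:16 crop keeps the full height 474 and trims width to 474 × 10/16 = 296.25 px.
Left offset = (1322 − 296.25)/2 = 512.88 px; top offset = 0.
Top-left is one-third across and one-third down within the crop:
x = 512.88 + 1 × 296.25/3 ≈ 612; y = 0.00 + 1 × 474.00/3 ≈ 158.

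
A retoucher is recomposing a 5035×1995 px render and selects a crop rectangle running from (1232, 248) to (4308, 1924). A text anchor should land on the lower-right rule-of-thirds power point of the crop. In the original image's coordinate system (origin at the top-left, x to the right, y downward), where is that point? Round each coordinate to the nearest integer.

x = 3283 px, y = 1365 px

Crop width = 4308 − 1232 = 3076 px; one third is 1025.33 px.
Crop height = 1924 − 248 = 1676 px; one third is 558.67 px.
The lower-right point is two-thirds across and two-thirds down within the crop:
x = 1232 + 2 × 1025.33 ≈ 3283; y = 248 + 2 × 558.67 ≈ 1365.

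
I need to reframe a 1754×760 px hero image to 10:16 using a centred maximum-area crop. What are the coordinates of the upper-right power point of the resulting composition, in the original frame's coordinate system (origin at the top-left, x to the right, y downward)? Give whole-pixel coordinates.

(956, 253)

1754/760 > 10/16, so the 10:16 crop keeps the full height 760 and trims width to 760 × 10/16 = 475.00 px.
Left offset = (1754 − 475.00)/2 = 639.50 px; top offset = 0.
Upper-right is two-thirds across and one-third down within the crop:
x = 639.50 + 2 × 475.00/3 ≈ 956; y = 0.00 + 1 × 760.00/3 ≈ 253.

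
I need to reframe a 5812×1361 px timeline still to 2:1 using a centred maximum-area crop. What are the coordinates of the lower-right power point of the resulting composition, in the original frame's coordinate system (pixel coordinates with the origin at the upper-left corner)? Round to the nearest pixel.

5812/1361 > 2/1, so the 2:1 crop keeps the full height 1361 and trims width to 1361 × 2/1 = 2722.00 px.
Left offset = (5812 − 2722.00)/2 = 1545.00 px; top offset = 0.
Lower-right is two-thirds across and two-thirds down within the crop:
x = 1545.00 + 2 × 2722.00/3 ≈ 3360; y = 0.00 + 2 × 1361.00/3 ≈ 907.

x = 3360 px, y = 907 px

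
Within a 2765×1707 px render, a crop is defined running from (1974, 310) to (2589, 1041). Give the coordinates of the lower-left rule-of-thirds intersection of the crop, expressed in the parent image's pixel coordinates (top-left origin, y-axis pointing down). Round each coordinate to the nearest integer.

(2179, 797)

Crop width = 2589 − 1974 = 615 px; one third is 205.00 px.
Crop height = 1041 − 310 = 731 px; one third is 243.67 px.
The lower-left point is one-third across and two-thirds down within the crop:
x = 1974 + 1 × 205.00 ≈ 2179; y = 310 + 2 × 243.67 ≈ 797.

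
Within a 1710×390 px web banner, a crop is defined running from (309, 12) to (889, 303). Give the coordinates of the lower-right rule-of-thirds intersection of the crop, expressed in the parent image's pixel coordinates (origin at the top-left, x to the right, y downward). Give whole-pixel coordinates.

x = 696 px, y = 206 px

Crop width = 889 − 309 = 580 px; one third is 193.33 px.
Crop height = 303 − 12 = 291 px; one third is 97.00 px.
The lower-right point is two-thirds across and two-thirds down within the crop:
x = 309 + 2 × 193.33 ≈ 696; y = 12 + 2 × 97.00 ≈ 206.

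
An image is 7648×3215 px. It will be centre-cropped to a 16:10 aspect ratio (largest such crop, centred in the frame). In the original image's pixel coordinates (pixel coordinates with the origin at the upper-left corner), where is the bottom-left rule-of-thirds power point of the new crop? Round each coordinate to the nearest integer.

x = 2967 px, y = 2143 px

7648/3215 > 16/10, so the 16:10 crop keeps the full height 3215 and trims width to 3215 × 16/10 = 5144.00 px.
Left offset = (7648 − 5144.00)/2 = 1252.00 px; top offset = 0.
Bottom-left is one-third across and two-thirds down within the crop:
x = 1252.00 + 1 × 5144.00/3 ≈ 2967; y = 0.00 + 2 × 3215.00/3 ≈ 2143.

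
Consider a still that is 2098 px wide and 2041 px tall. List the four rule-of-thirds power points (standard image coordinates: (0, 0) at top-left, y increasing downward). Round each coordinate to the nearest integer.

(699, 680), (1399, 680), (699, 1361), (1399, 1361)

One third of 2098 is 699.33; one third of 2041 is 680.33.
Vertical third lines at x = 699 and x = 1399; horizontal third lines at y = 680 and y = 1361.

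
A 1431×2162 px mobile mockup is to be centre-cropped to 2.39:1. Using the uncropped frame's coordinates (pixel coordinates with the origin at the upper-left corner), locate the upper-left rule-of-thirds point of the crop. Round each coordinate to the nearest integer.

(477, 981)

1431/2162 < 2.39/1, so the 2.39:1 crop keeps the full width 1431 and trims height to 1431 × 1/2.39 = 598.74 px.
Top offset = (2162 − 598.74)/2 = 781.63 px; left offset = 0.
Upper-left is one-third across and one-third down within the crop:
x = 0.00 + 1 × 1431.00/3 ≈ 477; y = 781.63 + 1 × 598.74/3 ≈ 981.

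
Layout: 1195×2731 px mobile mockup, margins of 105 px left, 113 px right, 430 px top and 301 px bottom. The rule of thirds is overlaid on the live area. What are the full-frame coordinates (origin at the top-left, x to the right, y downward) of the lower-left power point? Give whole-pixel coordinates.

x = 431 px, y = 1763 px

Content width = 1195 − 105 − 113 = 977 px; content height = 2731 − 430 − 301 = 2000 px.
Lower-left is one-third across and two-thirds down within the live area.
x = 105 + 1 × 977/3 = 105 + 325.67 ≈ 431
y = 430 + 2 × 2000/3 = 430 + 1333.33 ≈ 1763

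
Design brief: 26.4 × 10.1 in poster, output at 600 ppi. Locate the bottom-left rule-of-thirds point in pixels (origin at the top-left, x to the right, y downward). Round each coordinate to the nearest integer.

(5280, 4040)

In pixels the canvas is 26.4 × 600 = 15840 wide and 10.1 × 600 = 6060 tall.
The bottom-left point is one-third across and two-thirds down:
x = 1 × 15840/3 ≈ 5280; y = 2 × 6060/3 ≈ 4040.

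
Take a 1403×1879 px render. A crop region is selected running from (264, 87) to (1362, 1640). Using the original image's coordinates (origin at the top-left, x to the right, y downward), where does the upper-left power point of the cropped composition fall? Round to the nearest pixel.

x = 630 px, y = 605 px

Crop width = 1362 − 264 = 1098 px; one third is 366.00 px.
Crop height = 1640 − 87 = 1553 px; one third is 517.67 px.
The upper-left point is one-third across and one-third down within the crop:
x = 264 + 1 × 366.00 ≈ 630; y = 87 + 1 × 517.67 ≈ 605.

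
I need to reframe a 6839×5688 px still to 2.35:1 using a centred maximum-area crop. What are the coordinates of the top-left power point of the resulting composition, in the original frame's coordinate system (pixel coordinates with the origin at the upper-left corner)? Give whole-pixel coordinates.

6839/5688 < 2.35/1, so the 2.35:1 crop keeps the full width 6839 and trims height to 6839 × 1/2.35 = 2910.21 px.
Top offset = (5688 − 2910.21)/2 = 1388.89 px; left offset = 0.
Top-left is one-third across and one-third down within the crop:
x = 0.00 + 1 × 6839.00/3 ≈ 2280; y = 1388.89 + 1 × 2910.21/3 ≈ 2359.

x = 2280 px, y = 2359 px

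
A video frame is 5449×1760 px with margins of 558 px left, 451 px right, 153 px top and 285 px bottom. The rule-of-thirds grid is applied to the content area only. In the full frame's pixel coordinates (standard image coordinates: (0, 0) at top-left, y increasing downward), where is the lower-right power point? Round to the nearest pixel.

(3518, 1034)

Content width = 5449 − 558 − 451 = 4440 px; content height = 1760 − 153 − 285 = 1322 px.
Lower-right is two-thirds across and two-thirds down within the content area.
x = 558 + 2 × 4440/3 = 558 + 2960.00 ≈ 3518
y = 153 + 2 × 1322/3 = 153 + 881.33 ≈ 1034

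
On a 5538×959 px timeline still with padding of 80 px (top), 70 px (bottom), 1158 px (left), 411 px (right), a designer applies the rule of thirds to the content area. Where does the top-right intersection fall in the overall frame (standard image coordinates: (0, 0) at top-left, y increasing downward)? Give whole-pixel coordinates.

Content width = 5538 − 1158 − 411 = 3969 px; content height = 959 − 80 − 70 = 809 px.
Top-right is two-thirds across and one-third down within the content area.
x = 1158 + 2 × 3969/3 = 1158 + 2646.00 ≈ 3804
y = 80 + 1 × 809/3 = 80 + 269.67 ≈ 350

x = 3804 px, y = 350 px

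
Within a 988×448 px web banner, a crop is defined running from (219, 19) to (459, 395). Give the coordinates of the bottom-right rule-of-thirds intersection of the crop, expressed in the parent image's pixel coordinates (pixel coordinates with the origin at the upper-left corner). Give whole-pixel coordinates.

Crop width = 459 − 219 = 240 px; one third is 80.00 px.
Crop height = 395 − 19 = 376 px; one third is 125.33 px.
The bottom-right point is two-thirds across and two-thirds down within the crop:
x = 219 + 2 × 80.00 ≈ 379; y = 19 + 2 × 125.33 ≈ 270.

x = 379 px, y = 270 px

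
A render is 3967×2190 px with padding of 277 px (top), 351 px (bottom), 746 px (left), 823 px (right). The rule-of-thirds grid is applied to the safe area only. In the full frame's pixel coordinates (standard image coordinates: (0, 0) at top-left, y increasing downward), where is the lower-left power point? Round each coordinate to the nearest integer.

x = 1545 px, y = 1318 px

Content width = 3967 − 746 − 823 = 2398 px; content height = 2190 − 277 − 351 = 1562 px.
Lower-left is one-third across and two-thirds down within the safe area.
x = 746 + 1 × 2398/3 = 746 + 799.33 ≈ 1545
y = 277 + 2 × 1562/3 = 277 + 1041.33 ≈ 1318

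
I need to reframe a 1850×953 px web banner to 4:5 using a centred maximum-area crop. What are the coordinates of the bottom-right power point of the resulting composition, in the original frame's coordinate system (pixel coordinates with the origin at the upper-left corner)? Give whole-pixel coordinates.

1850/953 > 4/5, so the 4:5 crop keeps the full height 953 and trims width to 953 × 4/5 = 762.40 px.
Left offset = (1850 − 762.40)/2 = 543.80 px; top offset = 0.
Bottom-right is two-thirds across and two-thirds down within the crop:
x = 543.80 + 2 × 762.40/3 ≈ 1052; y = 0.00 + 2 × 953.00/3 ≈ 635.

x = 1052 px, y = 635 px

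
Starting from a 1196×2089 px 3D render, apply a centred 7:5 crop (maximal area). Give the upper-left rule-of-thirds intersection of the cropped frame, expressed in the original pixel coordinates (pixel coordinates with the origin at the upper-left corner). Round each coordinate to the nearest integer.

1196/2089 < 7/5, so the 7:5 crop keeps the full width 1196 and trims height to 1196 × 5/7 = 854.29 px.
Top offset = (2089 − 854.29)/2 = 617.36 px; left offset = 0.
Upper-left is one-third across and one-third down within the crop:
x = 0.00 + 1 × 1196.00/3 ≈ 399; y = 617.36 + 1 × 854.29/3 ≈ 902.

(399, 902)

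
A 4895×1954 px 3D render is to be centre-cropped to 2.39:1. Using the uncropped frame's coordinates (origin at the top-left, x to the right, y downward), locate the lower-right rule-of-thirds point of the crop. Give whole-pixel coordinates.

x = 3226 px, y = 1303 px

4895/1954 > 2.39/1, so the 2.39:1 crop keeps the full height 1954 and trims width to 1954 × 2.39/1 = 4670.06 px.
Left offset = (4895 − 4670.06)/2 = 112.47 px; top offset = 0.
Lower-right is two-thirds across and two-thirds down within the crop:
x = 112.47 + 2 × 4670.06/3 ≈ 3226; y = 0.00 + 2 × 1954.00/3 ≈ 1303.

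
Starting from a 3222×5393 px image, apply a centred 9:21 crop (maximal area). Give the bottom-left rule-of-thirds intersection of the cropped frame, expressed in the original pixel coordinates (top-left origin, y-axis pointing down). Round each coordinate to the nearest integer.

3222/5393 > 9/21, so the 9:21 crop keeps the full height 5393 and trims width to 5393 × 9/21 = 2311.29 px.
Left offset = (3222 − 2311.29)/2 = 455.36 px; top offset = 0.
Bottom-left is one-third across and two-thirds down within the crop:
x = 455.36 + 1 × 2311.29/3 ≈ 1226; y = 0.00 + 2 × 5393.00/3 ≈ 3595.

(1226, 3595)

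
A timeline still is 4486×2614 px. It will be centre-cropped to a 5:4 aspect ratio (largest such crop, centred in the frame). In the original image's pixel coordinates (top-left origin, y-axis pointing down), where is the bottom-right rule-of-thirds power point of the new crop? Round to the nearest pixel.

4486/2614 > 5/4, so the 5:4 crop keeps the full height 2614 and trims width to 2614 × 5/4 = 3267.50 px.
Left offset = (4486 − 3267.50)/2 = 609.25 px; top offset = 0.
Bottom-right is two-thirds across and two-thirds down within the crop:
x = 609.25 + 2 × 3267.50/3 ≈ 2788; y = 0.00 + 2 × 2614.00/3 ≈ 1743.

(2788, 1743)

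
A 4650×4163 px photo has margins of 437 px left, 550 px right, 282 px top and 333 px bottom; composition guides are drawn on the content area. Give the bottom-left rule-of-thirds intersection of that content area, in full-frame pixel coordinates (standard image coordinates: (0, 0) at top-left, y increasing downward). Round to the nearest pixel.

(1658, 2647)

Content width = 4650 − 437 − 550 = 3663 px; content height = 4163 − 282 − 333 = 3548 px.
Bottom-left is one-third across and two-thirds down within the content area.
x = 437 + 1 × 3663/3 = 437 + 1221.00 ≈ 1658
y = 282 + 2 × 3548/3 = 282 + 2365.33 ≈ 2647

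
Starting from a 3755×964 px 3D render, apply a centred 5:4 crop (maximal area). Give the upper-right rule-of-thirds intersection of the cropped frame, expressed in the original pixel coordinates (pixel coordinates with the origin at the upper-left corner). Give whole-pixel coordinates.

x = 2078 px, y = 321 px

3755/964 > 5/4, so the 5:4 crop keeps the full height 964 and trims width to 964 × 5/4 = 1205.00 px.
Left offset = (3755 − 1205.00)/2 = 1275.00 px; top offset = 0.
Upper-right is two-thirds across and one-third down within the crop:
x = 1275.00 + 2 × 1205.00/3 ≈ 2078; y = 0.00 + 1 × 964.00/3 ≈ 321.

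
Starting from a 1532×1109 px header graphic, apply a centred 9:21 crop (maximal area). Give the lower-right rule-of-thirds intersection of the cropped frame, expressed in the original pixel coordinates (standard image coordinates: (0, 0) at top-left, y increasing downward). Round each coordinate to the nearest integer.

1532/1109 > 9/21, so the 9:21 crop keeps the full height 1109 and trims width to 1109 × 9/21 = 475.29 px.
Left offset = (1532 − 475.29)/2 = 528.36 px; top offset = 0.
Lower-right is two-thirds across and two-thirds down within the crop:
x = 528.36 + 2 × 475.29/3 ≈ 845; y = 0.00 + 2 × 1109.00/3 ≈ 739.

x = 845 px, y = 739 px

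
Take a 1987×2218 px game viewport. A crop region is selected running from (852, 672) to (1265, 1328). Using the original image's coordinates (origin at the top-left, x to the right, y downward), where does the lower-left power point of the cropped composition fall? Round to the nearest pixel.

x = 990 px, y = 1109 px

Crop width = 1265 − 852 = 413 px; one third is 137.67 px.
Crop height = 1328 − 672 = 656 px; one third is 218.67 px.
The lower-left point is one-third across and two-thirds down within the crop:
x = 852 + 1 × 137.67 ≈ 990; y = 672 + 2 × 218.67 ≈ 1109.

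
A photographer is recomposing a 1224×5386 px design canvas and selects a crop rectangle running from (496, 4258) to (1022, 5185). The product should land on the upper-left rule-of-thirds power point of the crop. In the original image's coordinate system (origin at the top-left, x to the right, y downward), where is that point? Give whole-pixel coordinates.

Crop width = 1022 − 496 = 526 px; one third is 175.33 px.
Crop height = 5185 − 4258 = 927 px; one third is 309.00 px.
The upper-left point is one-third across and one-third down within the crop:
x = 496 + 1 × 175.33 ≈ 671; y = 4258 + 1 × 309.00 ≈ 4567.

(671, 4567)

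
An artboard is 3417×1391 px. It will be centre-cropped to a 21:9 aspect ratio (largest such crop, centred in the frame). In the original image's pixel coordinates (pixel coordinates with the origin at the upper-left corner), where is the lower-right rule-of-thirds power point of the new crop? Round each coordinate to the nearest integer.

3417/1391 > 21/9, so the 21:9 crop keeps the full height 1391 and trims width to 1391 × 21/9 = 3245.67 px.
Left offset = (3417 − 3245.67)/2 = 85.67 px; top offset = 0.
Lower-right is two-thirds across and two-thirds down within the crop:
x = 85.67 + 2 × 3245.67/3 ≈ 2249; y = 0.00 + 2 × 1391.00/3 ≈ 927.

x = 2249 px, y = 927 px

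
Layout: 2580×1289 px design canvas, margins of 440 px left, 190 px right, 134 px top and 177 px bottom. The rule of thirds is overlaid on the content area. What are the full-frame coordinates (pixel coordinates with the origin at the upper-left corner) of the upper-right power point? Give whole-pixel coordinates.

Content width = 2580 − 440 − 190 = 1950 px; content height = 1289 − 134 − 177 = 978 px.
Upper-right is two-thirds across and one-third down within the content area.
x = 440 + 2 × 1950/3 = 440 + 1300.00 ≈ 1740
y = 134 + 1 × 978/3 = 134 + 326.00 ≈ 460

(1740, 460)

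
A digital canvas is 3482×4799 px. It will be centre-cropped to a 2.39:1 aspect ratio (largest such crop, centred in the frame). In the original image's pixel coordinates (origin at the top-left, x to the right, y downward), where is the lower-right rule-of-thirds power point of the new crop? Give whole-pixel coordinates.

3482/4799 < 2.39/1, so the 2.39:1 crop keeps the full width 3482 and trims height to 3482 × 1/2.39 = 1456.90 px.
Top offset = (4799 − 1456.90)/2 = 1671.05 px; left offset = 0.
Lower-right is two-thirds across and two-thirds down within the crop:
x = 0.00 + 2 × 3482.00/3 ≈ 2321; y = 1671.05 + 2 × 1456.90/3 ≈ 2642.

x = 2321 px, y = 2642 px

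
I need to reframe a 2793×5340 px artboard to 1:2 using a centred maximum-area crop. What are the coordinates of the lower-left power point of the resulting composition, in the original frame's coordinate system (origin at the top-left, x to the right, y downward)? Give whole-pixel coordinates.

2793/5340 > 1/2, so the 1:2 crop keeps the full height 5340 and trims width to 5340 × 1/2 = 2670.00 px.
Left offset = (2793 − 2670.00)/2 = 61.50 px; top offset = 0.
Lower-left is one-third across and two-thirds down within the crop:
x = 61.50 + 1 × 2670.00/3 ≈ 952; y = 0.00 + 2 × 5340.00/3 ≈ 3560.

x = 952 px, y = 3560 px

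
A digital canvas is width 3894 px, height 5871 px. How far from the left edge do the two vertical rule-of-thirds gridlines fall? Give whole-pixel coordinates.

x = 1298 px and x = 2596 px

3894 / 3 = 1298, so the vertical lines sit at one and two thirds of 3894.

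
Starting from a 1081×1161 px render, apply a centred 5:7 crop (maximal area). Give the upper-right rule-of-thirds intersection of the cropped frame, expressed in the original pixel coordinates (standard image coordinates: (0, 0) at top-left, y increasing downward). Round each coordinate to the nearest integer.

x = 679 px, y = 387 px

1081/1161 > 5/7, so the 5:7 crop keeps the full height 1161 and trims width to 1161 × 5/7 = 829.29 px.
Left offset = (1081 − 829.29)/2 = 125.86 px; top offset = 0.
Upper-right is two-thirds across and one-third down within the crop:
x = 125.86 + 2 × 829.29/3 ≈ 679; y = 0.00 + 1 × 1161.00/3 ≈ 387.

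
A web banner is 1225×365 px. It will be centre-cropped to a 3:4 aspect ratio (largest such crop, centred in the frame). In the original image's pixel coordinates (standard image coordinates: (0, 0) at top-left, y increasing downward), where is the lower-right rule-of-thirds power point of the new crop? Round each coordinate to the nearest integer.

1225/365 > 3/4, so the 3:4 crop keeps the full height 365 and trims width to 365 × 3/4 = 273.75 px.
Left offset = (1225 − 273.75)/2 = 475.62 px; top offset = 0.
Lower-right is two-thirds across and two-thirds down within the crop:
x = 475.62 + 2 × 273.75/3 ≈ 658; y = 0.00 + 2 × 365.00/3 ≈ 243.

x = 658 px, y = 243 px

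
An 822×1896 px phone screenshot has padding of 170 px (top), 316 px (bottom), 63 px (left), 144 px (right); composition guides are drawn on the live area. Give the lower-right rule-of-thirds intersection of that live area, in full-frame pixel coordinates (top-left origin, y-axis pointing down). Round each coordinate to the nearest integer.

Content width = 822 − 63 − 144 = 615 px; content height = 1896 − 170 − 316 = 1410 px.
Lower-right is two-thirds across and two-thirds down within the live area.
x = 63 + 2 × 615/3 = 63 + 410.00 ≈ 473
y = 170 + 2 × 1410/3 = 170 + 940.00 ≈ 1110

x = 473 px, y = 1110 px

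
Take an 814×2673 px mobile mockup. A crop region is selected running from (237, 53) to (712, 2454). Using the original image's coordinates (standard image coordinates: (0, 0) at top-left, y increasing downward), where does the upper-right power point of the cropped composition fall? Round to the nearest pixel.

(554, 853)

Crop width = 712 − 237 = 475 px; one third is 158.33 px.
Crop height = 2454 − 53 = 2401 px; one third is 800.33 px.
The upper-right point is two-thirds across and one-third down within the crop:
x = 237 + 2 × 158.33 ≈ 554; y = 53 + 1 × 800.33 ≈ 853.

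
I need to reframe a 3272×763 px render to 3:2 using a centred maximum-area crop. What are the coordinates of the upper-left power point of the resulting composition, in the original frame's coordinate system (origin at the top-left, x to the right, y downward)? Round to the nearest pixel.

3272/763 > 3/2, so the 3:2 crop keeps the full height 763 and trims width to 763 × 3/2 = 1144.50 px.
Left offset = (3272 − 1144.50)/2 = 1063.75 px; top offset = 0.
Upper-left is one-third across and one-third down within the crop:
x = 1063.75 + 1 × 1144.50/3 ≈ 1445; y = 0.00 + 1 × 763.00/3 ≈ 254.

x = 1445 px, y = 254 px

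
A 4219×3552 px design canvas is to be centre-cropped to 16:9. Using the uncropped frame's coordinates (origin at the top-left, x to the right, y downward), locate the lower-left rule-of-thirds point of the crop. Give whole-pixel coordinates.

(1406, 2172)

4219/3552 < 16/9, so the 16:9 crop keeps the full width 4219 and trims height to 4219 × 9/16 = 2373.19 px.
Top offset = (3552 − 2373.19)/2 = 589.41 px; left offset = 0.
Lower-left is one-third across and two-thirds down within the crop:
x = 0.00 + 1 × 4219.00/3 ≈ 1406; y = 589.41 + 2 × 2373.19/3 ≈ 2172.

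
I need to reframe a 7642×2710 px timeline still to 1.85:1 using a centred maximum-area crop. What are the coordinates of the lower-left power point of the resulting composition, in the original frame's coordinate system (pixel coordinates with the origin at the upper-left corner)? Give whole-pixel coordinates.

7642/2710 > 1.85/1, so the 1.85:1 crop keeps the full height 2710 and trims width to 2710 × 1.85/1 = 5013.50 px.
Left offset = (7642 − 5013.50)/2 = 1314.25 px; top offset = 0.
Lower-left is one-third across and two-thirds down within the crop:
x = 1314.25 + 1 × 5013.50/3 ≈ 2985; y = 0.00 + 2 × 2710.00/3 ≈ 1807.

x = 2985 px, y = 1807 px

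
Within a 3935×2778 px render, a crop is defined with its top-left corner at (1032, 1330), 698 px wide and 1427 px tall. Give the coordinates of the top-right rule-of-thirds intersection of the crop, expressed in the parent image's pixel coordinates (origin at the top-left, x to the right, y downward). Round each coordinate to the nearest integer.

One third of the crop width 698 is 232.67 px.
One third of the crop height 1427 is 475.67 px.
The top-right point is two-thirds across and one-third down within the crop:
x = 1032 + 2 × 232.67 ≈ 1497; y = 1330 + 1 × 475.67 ≈ 1806.

x = 1497 px, y = 1806 px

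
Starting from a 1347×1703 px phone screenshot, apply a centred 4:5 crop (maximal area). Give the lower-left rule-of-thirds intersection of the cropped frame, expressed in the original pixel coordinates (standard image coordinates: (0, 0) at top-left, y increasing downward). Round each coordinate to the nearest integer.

1347/1703 < 4/5, so the 4:5 crop keeps the full width 1347 and trims height to 1347 × 5/4 = 1683.75 px.
Top offset = (1703 − 1683.75)/2 = 9.62 px; left offset = 0.
Lower-left is one-third across and two-thirds down within the crop:
x = 0.00 + 1 × 1347.00/3 ≈ 449; y = 9.62 + 2 × 1683.75/3 ≈ 1132.

x = 449 px, y = 1132 px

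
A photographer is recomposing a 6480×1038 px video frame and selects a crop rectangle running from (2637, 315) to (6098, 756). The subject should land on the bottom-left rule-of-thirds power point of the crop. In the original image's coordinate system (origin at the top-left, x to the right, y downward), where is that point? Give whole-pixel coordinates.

Crop width = 6098 − 2637 = 3461 px; one third is 1153.67 px.
Crop height = 756 − 315 = 441 px; one third is 147.00 px.
The bottom-left point is one-third across and two-thirds down within the crop:
x = 2637 + 1 × 1153.67 ≈ 3791; y = 315 + 2 × 147.00 ≈ 609.

x = 3791 px, y = 609 px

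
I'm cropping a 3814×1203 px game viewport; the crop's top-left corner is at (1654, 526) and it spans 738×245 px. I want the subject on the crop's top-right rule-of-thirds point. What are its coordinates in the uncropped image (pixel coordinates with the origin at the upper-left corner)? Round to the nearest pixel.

(2146, 608)

One third of the crop width 738 is 246.00 px.
One third of the crop height 245 is 81.67 px.
The top-right point is two-thirds across and one-third down within the crop:
x = 1654 + 2 × 246.00 ≈ 2146; y = 526 + 1 × 81.67 ≈ 608.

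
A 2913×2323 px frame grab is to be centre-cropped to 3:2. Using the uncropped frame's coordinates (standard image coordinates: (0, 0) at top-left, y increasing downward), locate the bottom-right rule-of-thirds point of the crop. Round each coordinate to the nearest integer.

2913/2323 < 3/2, so the 3:2 crop keeps the full width 2913 and trims height to 2913 × 2/3 = 1942.00 px.
Top offset = (2323 − 1942.00)/2 = 190.50 px; left offset = 0.
Bottom-right is two-thirds across and two-thirds down within the crop:
x = 0.00 + 2 × 2913.00/3 ≈ 1942; y = 190.50 + 2 × 1942.00/3 ≈ 1485.

(1942, 1485)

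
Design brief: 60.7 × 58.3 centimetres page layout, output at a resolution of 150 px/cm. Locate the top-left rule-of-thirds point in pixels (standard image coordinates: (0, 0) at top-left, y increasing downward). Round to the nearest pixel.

In pixels the canvas is 60.7 × 150 = 9105 wide and 58.3 × 150 = 8745 tall.
The top-left point is one-third across and one-third down:
x = 1 × 9105/3 ≈ 3035; y = 1 × 8745/3 ≈ 2915.

(3035, 2915)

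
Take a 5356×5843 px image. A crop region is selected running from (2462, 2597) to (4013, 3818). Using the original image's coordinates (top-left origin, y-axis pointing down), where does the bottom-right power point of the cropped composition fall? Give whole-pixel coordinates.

Crop width = 4013 − 2462 = 1551 px; one third is 517.00 px.
Crop height = 3818 − 2597 = 1221 px; one third is 407.00 px.
The bottom-right point is two-thirds across and two-thirds down within the crop:
x = 2462 + 2 × 517.00 ≈ 3496; y = 2597 + 2 × 407.00 ≈ 3411.

(3496, 3411)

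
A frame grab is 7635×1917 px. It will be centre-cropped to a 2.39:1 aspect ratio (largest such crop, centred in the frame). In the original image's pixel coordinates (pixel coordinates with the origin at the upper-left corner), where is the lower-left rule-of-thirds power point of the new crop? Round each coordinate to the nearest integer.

7635/1917 > 2.39/1, so the 2.39:1 crop keeps the full height 1917 and trims width to 1917 × 2.39/1 = 4581.63 px.
Left offset = (7635 − 4581.63)/2 = 1526.68 px; top offset = 0.
Lower-left is one-third across and two-thirds down within the crop:
x = 1526.68 + 1 × 4581.63/3 ≈ 3054; y = 0.00 + 2 × 1917.00/3 ≈ 1278.

(3054, 1278)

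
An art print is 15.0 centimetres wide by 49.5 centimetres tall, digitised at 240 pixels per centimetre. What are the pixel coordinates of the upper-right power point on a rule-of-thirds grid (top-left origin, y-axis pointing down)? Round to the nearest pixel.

In pixels the canvas is 15.0 × 240 = 3600 wide and 49.5 × 240 = 11880 tall.
The upper-right point is two-thirds across and one-third down:
x = 2 × 3600/3 ≈ 2400; y = 1 × 11880/3 ≈ 3960.

x = 2400 px, y = 3960 px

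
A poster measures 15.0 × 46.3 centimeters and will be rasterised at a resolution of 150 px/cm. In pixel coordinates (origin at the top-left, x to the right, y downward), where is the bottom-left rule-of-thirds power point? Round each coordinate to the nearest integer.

x = 750 px, y = 4630 px

In pixels the canvas is 15.0 × 150 = 2250 wide and 46.3 × 150 = 6945 tall.
The bottom-left point is one-third across and two-thirds down:
x = 1 × 2250/3 ≈ 750; y = 2 × 6945/3 ≈ 4630.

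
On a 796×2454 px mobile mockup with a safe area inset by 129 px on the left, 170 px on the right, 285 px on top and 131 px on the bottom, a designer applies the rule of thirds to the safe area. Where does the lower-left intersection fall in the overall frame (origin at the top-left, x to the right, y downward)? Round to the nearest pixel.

(295, 1644)

Content width = 796 − 129 − 170 = 497 px; content height = 2454 − 285 − 131 = 2038 px.
Lower-left is one-third across and two-thirds down within the safe area.
x = 129 + 1 × 497/3 = 129 + 165.67 ≈ 295
y = 285 + 2 × 2038/3 = 285 + 1358.67 ≈ 1644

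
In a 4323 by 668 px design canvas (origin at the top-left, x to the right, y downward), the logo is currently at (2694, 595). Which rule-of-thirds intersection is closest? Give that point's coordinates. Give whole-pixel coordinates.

x = 2882 px, y = 445 px

Third lines: x ∈ {1441, 2882}, y ∈ {223, 445}.
2694 is closer to x = 2882; 595 is closer to y = 445.
So the nearest intersection is the lower-right power point.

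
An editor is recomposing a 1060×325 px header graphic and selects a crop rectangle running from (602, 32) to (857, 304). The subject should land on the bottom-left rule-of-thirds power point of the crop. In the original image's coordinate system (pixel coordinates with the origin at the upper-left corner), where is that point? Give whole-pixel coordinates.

Crop width = 857 − 602 = 255 px; one third is 85.00 px.
Crop height = 304 − 32 = 272 px; one third is 90.67 px.
The bottom-left point is one-third across and two-thirds down within the crop:
x = 602 + 1 × 85.00 ≈ 687; y = 32 + 2 × 90.67 ≈ 213.

(687, 213)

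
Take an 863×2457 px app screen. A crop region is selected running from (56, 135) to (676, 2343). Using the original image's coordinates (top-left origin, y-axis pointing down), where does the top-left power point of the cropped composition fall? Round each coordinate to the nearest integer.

(263, 871)

Crop width = 676 − 56 = 620 px; one third is 206.67 px.
Crop height = 2343 − 135 = 2208 px; one third is 736.00 px.
The top-left point is one-third across and one-third down within the crop:
x = 56 + 1 × 206.67 ≈ 263; y = 135 + 1 × 736.00 ≈ 871.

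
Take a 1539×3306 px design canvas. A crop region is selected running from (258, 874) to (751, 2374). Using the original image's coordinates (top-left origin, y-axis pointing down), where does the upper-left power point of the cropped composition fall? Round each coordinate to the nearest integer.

Crop width = 751 − 258 = 493 px; one third is 164.33 px.
Crop height = 2374 − 874 = 1500 px; one third is 500.00 px.
The upper-left point is one-third across and one-third down within the crop:
x = 258 + 1 × 164.33 ≈ 422; y = 874 + 1 × 500.00 ≈ 1374.

x = 422 px, y = 1374 px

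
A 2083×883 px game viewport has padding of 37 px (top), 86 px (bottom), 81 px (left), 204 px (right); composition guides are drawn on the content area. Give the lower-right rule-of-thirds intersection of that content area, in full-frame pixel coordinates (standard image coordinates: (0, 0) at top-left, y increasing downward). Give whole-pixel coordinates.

Content width = 2083 − 81 − 204 = 1798 px; content height = 883 − 37 − 86 = 760 px.
Lower-right is two-thirds across and two-thirds down within the content area.
x = 81 + 2 × 1798/3 = 81 + 1198.67 ≈ 1280
y = 37 + 2 × 760/3 = 37 + 506.67 ≈ 544

x = 1280 px, y = 544 px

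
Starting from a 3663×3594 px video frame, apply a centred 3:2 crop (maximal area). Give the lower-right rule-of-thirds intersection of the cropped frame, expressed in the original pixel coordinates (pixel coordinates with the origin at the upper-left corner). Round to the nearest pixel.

3663/3594 < 3/2, so the 3:2 crop keeps the full width 3663 and trims height to 3663 × 2/3 = 2442.00 px.
Top offset = (3594 − 2442.00)/2 = 576.00 px; left offset = 0.
Lower-right is two-thirds across and two-thirds down within the crop:
x = 0.00 + 2 × 3663.00/3 ≈ 2442; y = 576.00 + 2 × 2442.00/3 ≈ 2204.

(2442, 2204)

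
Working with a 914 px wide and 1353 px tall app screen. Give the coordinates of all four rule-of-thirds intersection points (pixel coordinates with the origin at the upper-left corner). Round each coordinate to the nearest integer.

(305, 451), (609, 451), (305, 902), (609, 902)

One third of 914 is 304.67; one third of 1353 is 451.
Vertical third lines at x = 305 and x = 609; horizontal third lines at y = 451 and y = 902.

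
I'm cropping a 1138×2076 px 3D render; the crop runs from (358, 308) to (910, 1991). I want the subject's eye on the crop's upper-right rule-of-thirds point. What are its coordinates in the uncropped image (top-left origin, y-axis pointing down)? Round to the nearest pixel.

x = 726 px, y = 869 px

Crop width = 910 − 358 = 552 px; one third is 184.00 px.
Crop height = 1991 − 308 = 1683 px; one third is 561.00 px.
The upper-right point is two-thirds across and one-third down within the crop:
x = 358 + 2 × 184.00 ≈ 726; y = 308 + 1 × 561.00 ≈ 869.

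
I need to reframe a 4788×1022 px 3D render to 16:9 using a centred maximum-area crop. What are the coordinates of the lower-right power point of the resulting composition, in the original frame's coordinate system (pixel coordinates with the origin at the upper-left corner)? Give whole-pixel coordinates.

(2697, 681)

4788/1022 > 16/9, so the 16:9 crop keeps the full height 1022 and trims width to 1022 × 16/9 = 1816.89 px.
Left offset = (4788 − 1816.89)/2 = 1485.56 px; top offset = 0.
Lower-right is two-thirds across and two-thirds down within the crop:
x = 1485.56 + 2 × 1816.89/3 ≈ 2697; y = 0.00 + 2 × 1022.00/3 ≈ 681.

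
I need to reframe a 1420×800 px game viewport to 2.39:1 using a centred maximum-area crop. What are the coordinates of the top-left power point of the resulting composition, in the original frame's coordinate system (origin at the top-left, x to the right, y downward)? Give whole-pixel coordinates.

(473, 301)

1420/800 < 2.39/1, so the 2.39:1 crop keeps the full width 1420 and trims height to 1420 × 1/2.39 = 594.14 px.
Top offset = (800 − 594.14)/2 = 102.93 px; left offset = 0.
Top-left is one-third across and one-third down within the crop:
x = 0.00 + 1 × 1420.00/3 ≈ 473; y = 102.93 + 1 × 594.14/3 ≈ 301.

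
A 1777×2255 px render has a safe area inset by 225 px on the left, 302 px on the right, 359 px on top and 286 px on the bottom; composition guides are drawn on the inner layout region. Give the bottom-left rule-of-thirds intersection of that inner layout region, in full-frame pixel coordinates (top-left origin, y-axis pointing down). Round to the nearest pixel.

(642, 1432)

Content width = 1777 − 225 − 302 = 1250 px; content height = 2255 − 359 − 286 = 1610 px.
Bottom-left is one-third across and two-thirds down within the inner layout region.
x = 225 + 1 × 1250/3 = 225 + 416.67 ≈ 642
y = 359 + 2 × 1610/3 = 359 + 1073.33 ≈ 1432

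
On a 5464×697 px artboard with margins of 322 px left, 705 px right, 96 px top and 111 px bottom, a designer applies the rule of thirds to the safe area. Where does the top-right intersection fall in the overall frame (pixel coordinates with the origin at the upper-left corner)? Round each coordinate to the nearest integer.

Content width = 5464 − 322 − 705 = 4437 px; content height = 697 − 96 − 111 = 490 px.
Top-right is two-thirds across and one-third down within the safe area.
x = 322 + 2 × 4437/3 = 322 + 2958.00 ≈ 3280
y = 96 + 1 × 490/3 = 96 + 163.33 ≈ 259

x = 3280 px, y = 259 px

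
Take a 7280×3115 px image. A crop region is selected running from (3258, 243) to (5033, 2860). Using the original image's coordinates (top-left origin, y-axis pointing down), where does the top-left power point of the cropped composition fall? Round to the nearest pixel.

(3850, 1115)

Crop width = 5033 − 3258 = 1775 px; one third is 591.67 px.
Crop height = 2860 − 243 = 2617 px; one third is 872.33 px.
The top-left point is one-third across and one-third down within the crop:
x = 3258 + 1 × 591.67 ≈ 3850; y = 243 + 1 × 872.33 ≈ 1115.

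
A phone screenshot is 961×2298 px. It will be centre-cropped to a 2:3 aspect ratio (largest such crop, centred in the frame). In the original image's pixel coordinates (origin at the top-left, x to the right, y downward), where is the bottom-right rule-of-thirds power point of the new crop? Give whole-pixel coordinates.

(641, 1389)

961/2298 < 2/3, so the 2:3 crop keeps the full width 961 and trims height to 961 × 3/2 = 1441.50 px.
Top offset = (2298 − 1441.50)/2 = 428.25 px; left offset = 0.
Bottom-right is two-thirds across and two-thirds down within the crop:
x = 0.00 + 2 × 961.00/3 ≈ 641; y = 428.25 + 2 × 1441.50/3 ≈ 1389.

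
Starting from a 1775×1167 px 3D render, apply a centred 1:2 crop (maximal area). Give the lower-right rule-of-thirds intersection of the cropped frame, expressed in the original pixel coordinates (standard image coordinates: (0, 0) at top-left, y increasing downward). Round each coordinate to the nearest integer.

1775/1167 > 1/2, so the 1:2 crop keeps the full height 1167 and trims width to 1167 × 1/2 = 583.50 px.
Left offset = (1775 − 583.50)/2 = 595.75 px; top offset = 0.
Lower-right is two-thirds across and two-thirds down within the crop:
x = 595.75 + 2 × 583.50/3 ≈ 985; y = 0.00 + 2 × 1167.00/3 ≈ 778.

x = 985 px, y = 778 px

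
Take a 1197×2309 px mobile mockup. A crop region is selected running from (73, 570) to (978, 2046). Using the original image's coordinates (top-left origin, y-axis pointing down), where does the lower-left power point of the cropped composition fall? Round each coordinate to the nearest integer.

Crop width = 978 − 73 = 905 px; one third is 301.67 px.
Crop height = 2046 − 570 = 1476 px; one third is 492.00 px.
The lower-left point is one-third across and two-thirds down within the crop:
x = 73 + 1 × 301.67 ≈ 375; y = 570 + 2 × 492.00 ≈ 1554.

x = 375 px, y = 1554 px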